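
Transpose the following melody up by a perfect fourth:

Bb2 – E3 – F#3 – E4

Bb2 → Eb3
E3 → A3
F#3 → B3
E4 → A4

Eb3 A3 B3 A4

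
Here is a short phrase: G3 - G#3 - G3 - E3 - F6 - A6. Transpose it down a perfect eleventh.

G3: an eleventh down reaches D, and 17 semitones makes it D2.
G#3: an eleventh down reaches D, and 17 semitones makes it D#2.
G3: an eleventh down reaches D, and 17 semitones makes it D2.
E3 down a perfect eleventh is B1.
F6 down a perfect eleventh is C5.
A perfect eleventh down from A6 gives E5.

D2 D#2 D2 B1 C5 E5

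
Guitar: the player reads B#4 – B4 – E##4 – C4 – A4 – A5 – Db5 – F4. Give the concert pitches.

B#3 B3 E##3 C3 A3 A4 Db4 F3

Written C4 on the guitar sounds as C3, a perfect octave lower; apply that shift to every note.
B#4 becomes B#3
B4 becomes B3
E##4 becomes E##3
C4 becomes C3
A4 becomes A3
A5 becomes A4
Db5 becomes Db4
F4 becomes F3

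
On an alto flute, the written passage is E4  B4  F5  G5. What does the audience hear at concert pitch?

B3 F#4 C5 D5

Written C4 on the alto flute sounds as G3, a perfect fourth lower; apply that shift to every note.
E4 -> B3
B4 -> F#4
F5 -> C5
G5 -> D5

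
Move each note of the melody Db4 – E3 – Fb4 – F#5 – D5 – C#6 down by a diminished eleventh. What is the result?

Db4 → A2
E3 → B#1
Fb4 → C3
F#5 → C##4
D5 → A#3
C#6 → G##4

A2 B#1 C3 C##4 A#3 G##4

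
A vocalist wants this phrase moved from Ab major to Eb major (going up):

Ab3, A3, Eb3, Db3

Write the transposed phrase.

Ab major to Eb major up is a perfect fifth, so every note moves up by that interval.
Ab3 gives Eb4
A3 gives E4
Eb3 gives Bb3
Db3 gives Ab3

Eb4 E4 Bb3 Ab3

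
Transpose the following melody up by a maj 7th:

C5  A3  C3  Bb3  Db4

B5 G#4 B3 A4 C5

C5 up a major seventh is B5.
A major seventh up from A3 gives G#4.
C3 up a major seventh is B3.
Bb3 up a major seventh is A4.
Db4: a seventh up reaches C, and 11 semitones makes it C5.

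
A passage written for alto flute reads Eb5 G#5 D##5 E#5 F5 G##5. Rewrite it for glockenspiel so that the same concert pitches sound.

First find concert pitch: the alto flute sounds a perfect fourth below written, so Eb5 G#5 D##5 E#5 F5 G##5 sounds Bb4 D#5 A##4 B#4 C5 D##5.
Then write for glockenspiel: it sounds a perfect fifteenth above written, so the part must be a perfect fifteenth below concert.
Bb4 → Bb2
D#5 → D#3
A##4 → A##2
B#4 → B#2
C5 → C3
D##5 → D##3

Bb2 D#3 A##2 B#2 C3 D##3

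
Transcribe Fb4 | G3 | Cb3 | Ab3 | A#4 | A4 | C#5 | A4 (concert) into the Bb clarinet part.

The Bb clarinet sounds a major second below written, so the written part must be a major second above concert — transpose each note up.
Fb4 to Gb4
G3 to A3
Cb3 to Db3
Ab3 to Bb3
A#4 to B#4
A4 to B4
C#5 to D#5
A4 to B4

Gb4 A3 Db3 Bb3 B#4 B4 D#5 B4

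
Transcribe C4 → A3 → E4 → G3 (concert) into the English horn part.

G4 E4 B4 D4

Written C4 sounds as F3 on the English horn, so concert pitches are written a perfect fifth up.
C4 -> G4
A3 -> E4
E4 -> B4
G3 -> D4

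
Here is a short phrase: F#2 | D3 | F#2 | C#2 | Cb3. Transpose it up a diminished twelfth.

C4 Ab4 C4 G3 Gbb4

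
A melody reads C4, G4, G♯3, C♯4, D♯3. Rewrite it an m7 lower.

D3 A3 A#2 D#3 E#2

A minor seventh down from C4 gives D3.
A minor seventh down from G4 gives A3.
A minor seventh down from G#3 gives A#2.
C#4 down a minor seventh is D#3.
D#3 down a minor seventh is E#2.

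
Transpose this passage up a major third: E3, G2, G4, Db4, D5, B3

G#3 B2 B4 F4 F#5 D#4

E3 up a major third is G#3.
G2: a third up reaches B, and 4 semitones makes it B2.
G4: a third up reaches B, and 4 semitones makes it B4.
Db4 up a major third is F4.
D5 up a major third is F#5.
B3 up a major third is D#4.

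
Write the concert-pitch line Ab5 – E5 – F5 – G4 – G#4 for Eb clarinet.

F5 C#5 D5 E4 E#4

The Eb clarinet sounds a minor third above written, so the written part must be a minor third below concert — transpose each note down.
Ab5 → F5
E5 → C#5
F5 → D5
G4 → E4
G#4 → E#4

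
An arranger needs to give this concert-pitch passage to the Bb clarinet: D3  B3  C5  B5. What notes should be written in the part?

Written C4 sounds as Bb3 on the Bb clarinet, so concert pitches are written a major second up.
D3 -> E3
B3 -> C#4
C5 -> D5
B5 -> C#6

E3 C#4 D5 C#6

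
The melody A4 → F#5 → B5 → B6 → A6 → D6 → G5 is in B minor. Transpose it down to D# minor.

From B down to D# is a minor sixth; apply that to each pitch.
A4 -> C#4
F#5 -> A#4
B5 -> D#5
B6 -> D#6
A6 -> C#6
D6 -> F#5
G5 -> B4

C#4 A#4 D#5 D#6 C#6 F#5 B4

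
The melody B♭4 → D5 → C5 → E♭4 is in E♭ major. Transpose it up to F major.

C5 E5 D5 F4

E♭ major to F major up is a major second, so every note moves up by that interval.
Bb4 -> C5
D5 -> E5
C5 -> D5
Eb4 -> F4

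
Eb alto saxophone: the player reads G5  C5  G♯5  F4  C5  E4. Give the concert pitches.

Bb4 Eb4 B4 Ab3 Eb4 G3

Written C4 on the Eb alto saxophone sounds as Eb3, a major sixth lower; apply that shift to every note.
G5 → Bb4
C5 → Eb4
G#5 → B4
F4 → Ab3
C5 → Eb4
E4 → G3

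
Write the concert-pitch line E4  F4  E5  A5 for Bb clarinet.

Written C4 sounds as Bb3 on the Bb clarinet, so concert pitches are written a major second up.
E4 to F#4
F4 to G4
E5 to F#5
A5 to B5

F#4 G4 F#5 B5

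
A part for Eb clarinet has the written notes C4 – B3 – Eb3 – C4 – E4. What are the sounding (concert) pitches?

Written C4 on the Eb clarinet sounds as Eb4, a minor third higher; apply that shift to every note.
C4 gives Eb4
B3 gives D4
Eb3 gives Gb3
C4 gives Eb4
E4 gives G4

Eb4 D4 Gb3 Eb4 G4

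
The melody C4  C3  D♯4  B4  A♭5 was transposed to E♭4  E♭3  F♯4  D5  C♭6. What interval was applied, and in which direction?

up a minor third

Take the first pair: C4 → Eb4. C to E spans 3 letter names, so the interval is some kind of third.
C4 to Eb4 is 3 semitones, which makes it a minor third; the second version is higher, so the direction is up.
Checking another pair — Ab5 → Cb6 — gives the same interval.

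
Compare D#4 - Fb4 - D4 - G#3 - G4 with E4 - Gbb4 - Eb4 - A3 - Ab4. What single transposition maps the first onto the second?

Take the first pair: D#4 → E4. D to E spans 2 letter names, so the interval is some kind of second.
D#4 to E4 is 1 semitone, which makes it a minor second; the second version is higher, so the direction is up.
Checking another pair — G4 → Ab4 — gives the same interval.

up a minor second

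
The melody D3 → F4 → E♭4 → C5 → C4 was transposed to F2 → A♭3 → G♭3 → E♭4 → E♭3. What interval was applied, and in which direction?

down a major sixth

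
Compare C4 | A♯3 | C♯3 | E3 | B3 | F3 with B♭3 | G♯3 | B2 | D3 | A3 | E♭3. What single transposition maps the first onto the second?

Take the first pair: C4 → Bb3. C to B spans 2 letter names, so the interval is some kind of second.
Bb3 to C4 is 2 semitones, which makes it a major second; the second version is lower, so the direction is down.
Checking another pair — F3 → Eb3 — gives the same interval.

down a major second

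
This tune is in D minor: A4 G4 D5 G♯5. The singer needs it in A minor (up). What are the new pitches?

E5 D5 A5 D#6

D minor to A minor up is a perfect fifth, so every note moves up by that interval.
A4 becomes E5
G4 becomes D5
D5 becomes A5
G#5 becomes D#6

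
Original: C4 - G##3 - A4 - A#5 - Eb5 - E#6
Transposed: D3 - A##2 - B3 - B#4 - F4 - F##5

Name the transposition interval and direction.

From C4 to D3 is 7 letter names — a seventh of some quality.
D3 to C4 is 10 semitones, which makes it a minor seventh; the second version is lower, so the direction is down.
Checking another pair — E#6 → F##5 — gives the same interval.

down a minor seventh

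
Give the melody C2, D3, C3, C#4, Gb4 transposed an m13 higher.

Ab3 Bb4 Ab4 A5 Ebb6

C2 gives Ab3
D3 gives Bb4
C3 gives Ab4
C#4 gives A5
Gb4 gives Ebb6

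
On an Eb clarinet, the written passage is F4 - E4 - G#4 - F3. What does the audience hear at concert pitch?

Written C4 on the Eb clarinet sounds as Eb4, a minor third higher; apply that shift to every note.
F4 → Ab4
E4 → G4
G#4 → B4
F3 → Ab3

Ab4 G4 B4 Ab3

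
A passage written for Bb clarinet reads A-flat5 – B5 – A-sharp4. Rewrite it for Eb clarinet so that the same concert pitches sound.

Eb5 F#5 E#4

First find concert pitch: the Bb clarinet sounds a major second below written, so A-flat5 B5 A-sharp4 sounds Gb5 A5 G#4.
Then write for Eb clarinet: it sounds a minor third above written, so the part must be a minor third below concert.
Gb5 → Eb5
A5 → F#5
G#4 → E#4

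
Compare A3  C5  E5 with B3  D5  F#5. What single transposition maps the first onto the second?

From A3 to B3 is 2 letter names — a second of some quality.
A3 to B3 is 2 semitones, which makes it a major second; the second version is higher, so the direction is up.
Checking another pair — E5 → F#5 — gives the same interval.

up a major second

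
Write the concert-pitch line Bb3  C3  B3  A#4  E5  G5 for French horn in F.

F4 G3 F#4 E#5 B5 D6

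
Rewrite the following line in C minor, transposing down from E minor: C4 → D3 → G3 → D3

Ab3 Bb2 Eb3 Bb2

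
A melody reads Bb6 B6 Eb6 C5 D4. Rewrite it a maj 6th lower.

Db6 D6 Gb5 Eb4 F3

A major sixth down from Bb6 gives Db6.
B6 down a major sixth is D6.
Eb6 down a major sixth is Gb5.
A major sixth down from C5 gives Eb4.
D4 down a major sixth is F3.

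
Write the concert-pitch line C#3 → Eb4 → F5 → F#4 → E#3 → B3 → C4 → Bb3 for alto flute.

F#3 Ab4 Bb5 B4 A#3 E4 F4 Eb4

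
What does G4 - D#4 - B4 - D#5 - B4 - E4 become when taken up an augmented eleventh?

G4: an eleventh up reaches C, and 18 semitones makes it C#6.
D#4 up an augmented eleventh is G##5.
B4 up an augmented eleventh is E#6.
D#5: an eleventh up reaches G, and 18 semitones makes it G##6.
B4 up an augmented eleventh is E#6.
An augmented eleventh up from E4 gives A#5.

C#6 G##5 E#6 G##6 E#6 A#5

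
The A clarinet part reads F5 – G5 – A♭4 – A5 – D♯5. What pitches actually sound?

D5 E5 F4 F#5 B#4

Written C4 on the A clarinet sounds as A3, a minor third lower; apply that shift to every note.
F5 -> D5
G5 -> E5
Ab4 -> F4
A5 -> F#5
D#5 -> B#4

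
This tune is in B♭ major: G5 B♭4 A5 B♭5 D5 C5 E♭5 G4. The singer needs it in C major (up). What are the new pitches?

A5 C5 B5 C6 E5 D5 F5 A4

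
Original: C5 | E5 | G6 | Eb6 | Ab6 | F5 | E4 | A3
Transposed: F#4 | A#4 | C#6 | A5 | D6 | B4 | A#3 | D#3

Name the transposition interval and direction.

down a diminished fifth

Take the first pair: C5 → F#4. C to F spans 5 letter names, so the interval is some kind of fifth.
F#4 to C5 is 6 semitones, which makes it a diminished fifth; the second version is lower, so the direction is down.
Checking another pair — A3 → D#3 — gives the same interval.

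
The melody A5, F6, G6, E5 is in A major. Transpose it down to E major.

E5 C6 D6 B4

A major to E major down is a perfect fourth, so every note moves down by that interval.
A5 -> E5
F6 -> C6
G6 -> D6
E5 -> B4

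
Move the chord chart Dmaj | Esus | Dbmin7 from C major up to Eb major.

Fmaj Gsus Fbmin7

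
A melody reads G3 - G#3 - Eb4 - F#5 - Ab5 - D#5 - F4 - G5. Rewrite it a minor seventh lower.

A minor seventh down from G3 gives A2.
G#3 down a minor seventh is A#2.
A minor seventh down from Eb4 gives F3.
F#5 down a minor seventh is G#4.
Ab5 down a minor seventh is Bb4.
A minor seventh down from D#5 gives E#4.
F4: a seventh down reaches G, and 10 semitones makes it G3.
G5: a seventh down reaches A, and 10 semitones makes it A4.

A2 A#2 F3 G#4 Bb4 E#4 G3 A4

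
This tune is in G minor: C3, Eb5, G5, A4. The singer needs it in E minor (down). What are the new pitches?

A2 C5 E5 F#4

From G down to E is a minor third; apply that to each pitch.
C3 to A2
Eb5 to C5
G5 to E5
A4 to F#4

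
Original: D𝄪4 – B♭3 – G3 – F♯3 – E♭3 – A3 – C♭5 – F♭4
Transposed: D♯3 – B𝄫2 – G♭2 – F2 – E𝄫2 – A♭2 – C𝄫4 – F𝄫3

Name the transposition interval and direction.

down an augmented octave

From D##4 to D#3 is 8 letter names — an octave of some quality.
D#3 to D##4 is 13 semitones, which makes it an augmented octave; the second version is lower, so the direction is down.
Checking another pair — Fb4 → Fbb3 — gives the same interval.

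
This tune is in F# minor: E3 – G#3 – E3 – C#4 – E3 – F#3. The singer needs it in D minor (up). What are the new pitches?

F# minor to D minor up is a minor sixth, so every note moves up by that interval.
E3 → C4
G#3 → E4
E3 → C4
C#4 → A4
E3 → C4
F#3 → D4

C4 E4 C4 A4 C4 D4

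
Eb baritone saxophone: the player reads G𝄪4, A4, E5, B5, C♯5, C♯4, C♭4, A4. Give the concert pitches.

B#2 C3 G3 D4 E3 E2 Ebb2 C3

The Eb baritone saxophone sounds a major thirteenth below written, so transpose each written note down a major thirteenth.
G##4 becomes B#2
A4 becomes C3
E5 becomes G3
B5 becomes D4
C#5 becomes E3
C#4 becomes E2
Cb4 becomes Ebb2
A4 becomes C3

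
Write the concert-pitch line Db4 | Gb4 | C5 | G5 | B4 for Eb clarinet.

Bb3 Eb4 A4 E5 G#4

The Eb clarinet sounds a minor third above written, so the written part must be a minor third below concert — transpose each note down.
Db4 becomes Bb3
Gb4 becomes Eb4
C5 becomes A4
G5 becomes E5
B4 becomes G#4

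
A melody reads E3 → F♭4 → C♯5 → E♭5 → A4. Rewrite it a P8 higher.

E3 up a perfect octave is E4.
A perfect octave up from Fb4 gives Fb5.
C#5 up a perfect octave is C#6.
Eb5 up a perfect octave is Eb6.
A perfect octave up from A4 gives A5.

E4 Fb5 C#6 Eb6 A5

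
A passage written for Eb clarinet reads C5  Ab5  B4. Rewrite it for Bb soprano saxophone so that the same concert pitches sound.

First find concert pitch: the Eb clarinet sounds a minor third above written, so C5 Ab5 B4 sounds Eb5 Cb6 D5.
Then write for Bb soprano saxophone: it sounds a major second below written, so the part must be a major second above concert.
Eb5 → F5
Cb6 → Db6
D5 → E5

F5 Db6 E5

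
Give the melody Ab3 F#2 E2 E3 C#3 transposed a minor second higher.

Bbb3 G2 F2 F3 D3

Ab3 gives Bbb3
F#2 gives G2
E2 gives F2
E3 gives F3
C#3 gives D3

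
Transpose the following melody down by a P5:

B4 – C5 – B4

E4 F4 E4

A perfect fifth down from B4 gives E4.
C5: a fifth down reaches F, and 7 semitones makes it F4.
B4 down a perfect fifth is E4.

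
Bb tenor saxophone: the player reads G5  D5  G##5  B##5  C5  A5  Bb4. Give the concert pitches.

The Bb tenor saxophone sounds a major ninth below written, so transpose each written note down a major ninth.
G5 → F4
D5 → C4
G##5 → F##4
B##5 → A##4
C5 → Bb3
A5 → G4
Bb4 → Ab3

F4 C4 F##4 A##4 Bb3 G4 Ab3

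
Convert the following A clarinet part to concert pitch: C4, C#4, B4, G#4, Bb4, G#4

A3 A#3 G#4 E#4 G4 E#4

Written C4 on the A clarinet sounds as A3, a minor third lower; apply that shift to every note.
C4 to A3
C#4 to A#3
B4 to G#4
G#4 to E#4
Bb4 to G4
G#4 to E#4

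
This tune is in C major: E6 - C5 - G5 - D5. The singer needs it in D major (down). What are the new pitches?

C major to D major down is a minor seventh, so every note moves down by that interval.
E6 to F#5
C5 to D4
G5 to A4
D5 to E4

F#5 D4 A4 E4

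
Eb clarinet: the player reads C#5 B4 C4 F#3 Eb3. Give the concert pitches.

E5 D5 Eb4 A3 Gb3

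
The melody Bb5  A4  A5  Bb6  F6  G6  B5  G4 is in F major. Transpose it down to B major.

F major to B major down is a diminished fifth, so every note moves down by that interval.
Bb5 -> E5
A4 -> D#4
A5 -> D#5
Bb6 -> E6
F6 -> B5
G6 -> C#6
B5 -> E#5
G4 -> C#4

E5 D#4 D#5 E6 B5 C#6 E#5 C#4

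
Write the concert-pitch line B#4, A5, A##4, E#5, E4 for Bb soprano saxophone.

C##5 B5 B##4 F##5 F#4

Written C4 sounds as Bb3 on the Bb soprano saxophone, so concert pitches are written a major second up.
B#4 -> C##5
A5 -> B5
A##4 -> B##4
E#5 -> F##5
E4 -> F#4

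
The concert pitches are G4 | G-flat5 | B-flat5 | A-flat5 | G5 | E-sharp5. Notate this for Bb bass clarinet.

Written C4 sounds as Bb2 on the Bb bass clarinet, so concert pitches are written a major ninth up.
G4 gives A5
Gb5 gives Ab6
Bb5 gives C7
Ab5 gives Bb6
G5 gives A6
E#5 gives F##6

A5 Ab6 C7 Bb6 A6 F##6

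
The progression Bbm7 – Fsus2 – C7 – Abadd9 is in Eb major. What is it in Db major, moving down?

Eb major down to Db major is a major second; each chord root moves by that interval while the quality stays the same.
Bbm7: root Bb down a major second → Ab, giving Abm7.
Fsus2: root F down a major second → Eb, giving Ebsus2.
C7: root C down a major second → Bb, giving Bb7.
Abadd9: root Ab down a major second → Gb, giving Gbadd9.

Abm7 Ebsus2 Bb7 Gbadd9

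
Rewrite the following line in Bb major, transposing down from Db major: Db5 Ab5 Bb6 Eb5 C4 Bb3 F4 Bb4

Bb4 F5 G6 C5 A3 G3 D4 G4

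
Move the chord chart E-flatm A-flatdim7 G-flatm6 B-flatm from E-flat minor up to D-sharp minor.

D#m G#dim7 F#m6 A#m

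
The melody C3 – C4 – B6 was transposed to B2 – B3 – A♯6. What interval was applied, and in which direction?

From C3 to B2 is 2 letter names — a second of some quality.
B2 to C3 is 1 semitone, which makes it a minor second; the second version is lower, so the direction is down.
Checking another pair — B6 → A#6 — gives the same interval.

down a minor second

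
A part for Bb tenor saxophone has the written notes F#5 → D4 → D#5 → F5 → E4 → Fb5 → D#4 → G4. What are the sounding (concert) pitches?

E4 C3 C#4 Eb4 D3 Ebb4 C#3 F3

Written C4 on the Bb tenor saxophone sounds as Bb2, a major ninth lower; apply that shift to every note.
F#5 -> E4
D4 -> C3
D#5 -> C#4
F5 -> Eb4
E4 -> D3
Fb5 -> Ebb4
D#4 -> C#3
G4 -> F3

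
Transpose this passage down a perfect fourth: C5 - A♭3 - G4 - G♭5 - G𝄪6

G4 Eb3 D4 Db5 D##6

C5 to G4
Ab3 to Eb3
G4 to D4
Gb5 to Db5
G##6 to D##6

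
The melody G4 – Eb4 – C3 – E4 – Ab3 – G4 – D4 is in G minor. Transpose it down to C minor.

C4 Ab3 F2 A3 Db3 C4 G3

From G down to C is a perfect fifth; apply that to each pitch.
G4 gives C4
Eb4 gives Ab3
C3 gives F2
E4 gives A3
Ab3 gives Db3
G4 gives C4
D4 gives G3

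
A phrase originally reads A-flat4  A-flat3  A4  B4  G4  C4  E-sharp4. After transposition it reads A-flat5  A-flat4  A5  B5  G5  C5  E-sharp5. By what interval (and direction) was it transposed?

up a perfect octave

From Ab4 to Ab5 is 8 letter names — an octave of some quality.
Ab4 to Ab5 is 12 semitones, which makes it a perfect octave; the second version is higher, so the direction is up.
Checking another pair — E#4 → E#5 — gives the same interval.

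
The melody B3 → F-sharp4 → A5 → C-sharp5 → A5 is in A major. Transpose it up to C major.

A major to C major up is a minor third, so every note moves up by that interval.
B3 to D4
F#4 to A4
A5 to C6
C#5 to E5
A5 to C6

D4 A4 C6 E5 C6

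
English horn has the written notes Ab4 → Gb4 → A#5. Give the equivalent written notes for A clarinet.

First find concert pitch: the English horn sounds a perfect fifth below written, so Ab4 Gb4 A#5 sounds Db4 Cb4 D#5.
Then write for A clarinet: it sounds a minor third below written, so the part must be a minor third above concert.
Db4 → Fb4
Cb4 → Ebb4
D#5 → F#5

Fb4 Ebb4 F#5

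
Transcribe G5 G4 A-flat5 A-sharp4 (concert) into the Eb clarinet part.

E5 E4 F5 F##4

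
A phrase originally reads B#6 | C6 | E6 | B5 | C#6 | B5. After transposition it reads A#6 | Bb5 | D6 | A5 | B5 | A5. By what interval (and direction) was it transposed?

down a major second

From B#6 to A#6 is 2 letter names — a second of some quality.
A#6 to B#6 is 2 semitones, which makes it a major second; the second version is lower, so the direction is down.
Checking another pair — B5 → A5 — gives the same interval.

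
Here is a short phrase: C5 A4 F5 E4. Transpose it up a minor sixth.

C5 to Ab5
A4 to F5
F5 to Db6
E4 to C5

Ab5 F5 Db6 C5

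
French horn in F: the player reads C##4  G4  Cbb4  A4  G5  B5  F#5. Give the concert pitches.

F##3 C4 Fbb3 D4 C5 E5 B4

The French horn in F sounds a perfect fifth below written, so transpose each written note down a perfect fifth.
C##4 → F##3
G4 → C4
Cbb4 → Fbb3
A4 → D4
G5 → C5
B5 → E5
F#5 → B4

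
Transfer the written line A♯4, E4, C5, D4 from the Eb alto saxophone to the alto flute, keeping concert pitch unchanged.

F#4 C4 Ab4 Bb3

First find concert pitch: the Eb alto saxophone sounds a major sixth below written, so A♯4 E4 C5 D4 sounds C#4 G3 Eb4 F3.
Then write for alto flute: it sounds a perfect fourth below written, so the part must be a perfect fourth above concert.
C#4 → F#4
G3 → C4
Eb4 → Ab4
F3 → Bb3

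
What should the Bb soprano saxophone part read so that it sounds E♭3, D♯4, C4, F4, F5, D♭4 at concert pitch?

Written C4 sounds as Bb3 on the Bb soprano saxophone, so concert pitches are written a major second up.
Eb3 gives F3
D#4 gives E#4
C4 gives D4
F4 gives G4
F5 gives G5
Db4 gives Eb4

F3 E#4 D4 G4 G5 Eb4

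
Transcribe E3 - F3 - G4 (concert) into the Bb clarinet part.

F#3 G3 A4

Written C4 sounds as Bb3 on the Bb clarinet, so concert pitches are written a major second up.
E3 → F#3
F3 → G3
G4 → A4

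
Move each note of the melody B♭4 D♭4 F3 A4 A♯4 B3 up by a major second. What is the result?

Bb4 → C5
Db4 → Eb4
F3 → G3
A4 → B4
A#4 → B#4
B3 → C#4

C5 Eb4 G3 B4 B#4 C#4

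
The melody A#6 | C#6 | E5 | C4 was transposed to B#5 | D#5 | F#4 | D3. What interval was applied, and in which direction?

down a minor seventh

From A#6 to B#5 is 7 letter names — a seventh of some quality.
B#5 to A#6 is 10 semitones, which makes it a minor seventh; the second version is lower, so the direction is down.
Checking another pair — C4 → D3 — gives the same interval.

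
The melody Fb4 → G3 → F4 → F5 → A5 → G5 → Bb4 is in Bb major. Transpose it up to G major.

Db5 E4 D5 D6 F#6 E6 G5

From Bb up to G is a major sixth; apply that to each pitch.
Fb4 -> Db5
G3 -> E4
F4 -> D5
F5 -> D6
A5 -> F#6
G5 -> E6
Bb4 -> G5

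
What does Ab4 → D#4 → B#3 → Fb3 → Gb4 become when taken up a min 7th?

Ab4: a seventh up reaches G, and 10 semitones makes it Gb5.
A minor seventh up from D#4 gives C#5.
B#3 up a minor seventh is A#4.
Fb3 up a minor seventh is Ebb4.
Gb4: a seventh up reaches F, and 10 semitones makes it Fb5.

Gb5 C#5 A#4 Ebb4 Fb5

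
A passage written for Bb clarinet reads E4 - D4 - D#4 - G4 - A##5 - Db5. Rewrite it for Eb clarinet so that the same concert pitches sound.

B3 A3 A#3 D4 E##5 Ab4

First find concert pitch: the Bb clarinet sounds a major second below written, so E4 D4 D#4 G4 A##5 Db5 sounds D4 C4 C#4 F4 G##5 Cb5.
Then write for Eb clarinet: it sounds a minor third above written, so the part must be a minor third below concert.
D4 → B3
C4 → A3
C#4 → A#3
F4 → D4
G##5 → E##5
Cb5 → Ab4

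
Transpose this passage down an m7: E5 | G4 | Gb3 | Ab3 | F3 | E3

F#4 A3 Ab2 Bb2 G2 F#2

E5 down a minor seventh is F#4.
G4 down a minor seventh is A3.
A minor seventh down from Gb3 gives Ab2.
A minor seventh down from Ab3 gives Bb2.
A minor seventh down from F3 gives G2.
A minor seventh down from E3 gives F#2.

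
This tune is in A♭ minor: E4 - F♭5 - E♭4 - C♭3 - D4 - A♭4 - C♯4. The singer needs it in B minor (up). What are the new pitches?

A♭ minor to B minor up is an augmented second, so every note moves up by that interval.
E4 becomes F##4
Fb5 becomes G5
Eb4 becomes F#4
Cb3 becomes D3
D4 becomes E#4
Ab4 becomes B4
C#4 becomes D##4

F##4 G5 F#4 D3 E#4 B4 D##4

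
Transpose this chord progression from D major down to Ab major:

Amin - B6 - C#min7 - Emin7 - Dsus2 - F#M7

D major down to Ab major is an augmented fourth; each chord root moves by that interval while the quality stays the same.
Amin: root A down an augmented fourth → Eb, giving Ebmin.
B6: root B down an augmented fourth → F, giving F6.
C#min7: root C# down an augmented fourth → G, giving Gmin7.
Emin7: root E down an augmented fourth → Bb, giving Bbmin7.
Dsus2: root D down an augmented fourth → Ab, giving Absus2.
F#M7: root F# down an augmented fourth → C, giving CM7.

Ebmin F6 Gmin7 Bbmin7 Absus2 CM7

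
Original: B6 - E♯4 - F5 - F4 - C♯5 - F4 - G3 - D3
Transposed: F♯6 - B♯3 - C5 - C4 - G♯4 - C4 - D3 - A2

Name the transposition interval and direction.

down a perfect fourth

Take the first pair: B6 → F#6. B to F spans 4 letter names, so the interval is some kind of fourth.
F#6 to B6 is 5 semitones, which makes it a perfect fourth; the second version is lower, so the direction is down.
Checking another pair — D3 → A2 — gives the same interval.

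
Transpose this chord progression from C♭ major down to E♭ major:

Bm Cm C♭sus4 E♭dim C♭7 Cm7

D#m Em Ebsus4 Gdim Eb7 Em7

C♭ major down to E♭ major is a minor sixth; each chord root moves by that interval while the quality stays the same.
Bm: root B down a minor sixth → D#, giving D#m.
Cm: root C down a minor sixth → E, giving Em.
C♭sus4: root C♭ down a minor sixth → Eb, giving Ebsus4.
E♭dim: root E♭ down a minor sixth → G, giving Gdim.
C♭7: root C♭ down a minor sixth → Eb, giving Eb7.
Cm7: root C down a minor sixth → E, giving Em7.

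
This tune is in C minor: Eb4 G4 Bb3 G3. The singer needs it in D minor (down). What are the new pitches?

From C down to D is a minor seventh; apply that to each pitch.
Eb4 → F3
G4 → A3
Bb3 → C3
G3 → A2

F3 A3 C3 A2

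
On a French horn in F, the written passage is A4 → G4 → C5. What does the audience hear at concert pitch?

Written C4 on the French horn in F sounds as F3, a perfect fifth lower; apply that shift to every note.
A4 gives D4
G4 gives C4
C5 gives F4

D4 C4 F4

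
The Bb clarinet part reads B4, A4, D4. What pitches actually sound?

A4 G4 C4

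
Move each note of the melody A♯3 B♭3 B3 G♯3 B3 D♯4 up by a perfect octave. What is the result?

A#4 Bb4 B4 G#4 B4 D#5

A#3: an octave up reaches A, and 12 semitones makes it A#4.
A perfect octave up from Bb3 gives Bb4.
B3 up a perfect octave is B4.
A perfect octave up from G#3 gives G#4.
A perfect octave up from B3 gives B4.
D#4 up a perfect octave is D#5.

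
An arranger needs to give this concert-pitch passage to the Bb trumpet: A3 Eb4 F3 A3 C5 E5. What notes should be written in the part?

B3 F4 G3 B3 D5 F#5

The Bb trumpet sounds a major second below written, so the written part must be a major second above concert — transpose each note up.
A3 → B3
Eb4 → F4
F3 → G3
A3 → B3
C5 → D5
E5 → F#5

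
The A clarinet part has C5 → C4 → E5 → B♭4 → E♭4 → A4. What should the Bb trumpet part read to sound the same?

B4 B3 D#5 A4 D4 G#4

First find concert pitch: the A clarinet sounds a minor third below written, so C5 C4 E5 B♭4 E♭4 A4 sounds A4 A3 C#5 G4 C4 F#4.
Then write for Bb trumpet: it sounds a major second below written, so the part must be a major second above concert.
A4 → B4
A3 → B3
C#5 → D#5
G4 → A4
C4 → D4
F#4 → G#4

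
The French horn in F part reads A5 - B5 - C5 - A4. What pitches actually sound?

D5 E5 F4 D4

The French horn in F sounds a perfect fifth below written, so transpose each written note down a perfect fifth.
A5 gives D5
B5 gives E5
C5 gives F4
A4 gives D4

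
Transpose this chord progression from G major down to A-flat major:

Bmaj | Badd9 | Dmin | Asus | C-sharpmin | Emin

Cmaj Cadd9 Ebmin Bbsus Dmin Fmin

G major down to A-flat major is a major seventh; each chord root moves by that interval while the quality stays the same.
Bmaj: root B down a major seventh → C, giving Cmaj.
Badd9: root B down a major seventh → C, giving Cadd9.
Dmin: root D down a major seventh → Eb, giving Ebmin.
Asus: root A down a major seventh → Bb, giving Bbsus.
C-sharpmin: root C-sharp down a major seventh → D, giving Dmin.
Emin: root E down a major seventh → F, giving Fmin.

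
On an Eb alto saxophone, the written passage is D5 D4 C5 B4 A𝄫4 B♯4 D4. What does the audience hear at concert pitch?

F4 F3 Eb4 D4 Cbb4 D#4 F3

Written C4 on the Eb alto saxophone sounds as Eb3, a major sixth lower; apply that shift to every note.
D5 to F4
D4 to F3
C5 to Eb4
B4 to D4
Abb4 to Cbb4
B#4 to D#4
D4 to F3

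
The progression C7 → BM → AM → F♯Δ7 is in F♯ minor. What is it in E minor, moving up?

Bb7 AM GM EΔ7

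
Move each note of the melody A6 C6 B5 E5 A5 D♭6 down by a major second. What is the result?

G6 Bb5 A5 D5 G5 Cb6

A major second down from A6 gives G6.
A major second down from C6 gives Bb5.
B5: a second down reaches A, and 2 semitones makes it A5.
E5: a second down reaches D, and 2 semitones makes it D5.
A5 down a major second is G5.
A major second down from Db6 gives Cb6.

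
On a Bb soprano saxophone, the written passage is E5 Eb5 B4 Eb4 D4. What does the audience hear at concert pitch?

D5 Db5 A4 Db4 C4

Written C4 on the Bb soprano saxophone sounds as Bb3, a major second lower; apply that shift to every note.
E5 -> D5
Eb5 -> Db5
B4 -> A4
Eb4 -> Db4
D4 -> C4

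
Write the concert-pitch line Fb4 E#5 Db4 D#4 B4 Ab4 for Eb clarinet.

Written C4 sounds as Eb4 on the Eb clarinet, so concert pitches are written a minor third down.
Fb4 gives Db4
E#5 gives C##5
Db4 gives Bb3
D#4 gives B#3
B4 gives G#4
Ab4 gives F4

Db4 C##5 Bb3 B#3 G#4 F4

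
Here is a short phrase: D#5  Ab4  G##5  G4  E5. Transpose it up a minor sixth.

B5 Fb5 E#6 Eb5 C6

D#5 gives B5
Ab4 gives Fb5
G##5 gives E#6
G4 gives Eb5
E5 gives C6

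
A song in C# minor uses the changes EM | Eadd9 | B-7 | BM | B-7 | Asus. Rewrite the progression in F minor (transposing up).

C# minor up to F minor is a diminished fourth; each chord root moves by that interval while the quality stays the same.
EM: root E up a diminished fourth → Ab, giving AbM.
Eadd9: root E up a diminished fourth → Ab, giving Abadd9.
B-7: root B up a diminished fourth → Eb, giving Eb-7.
BM: root B up a diminished fourth → Eb, giving EbM.
B-7: root B up a diminished fourth → Eb, giving Eb-7.
Asus: root A up a diminished fourth → Db, giving Dbsus.

AbM Abadd9 Eb-7 EbM Eb-7 Dbsus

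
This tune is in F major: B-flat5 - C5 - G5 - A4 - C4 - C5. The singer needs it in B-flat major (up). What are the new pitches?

Eb6 F5 C6 D5 F4 F5

F major to B-flat major up is a perfect fourth, so every note moves up by that interval.
Bb5 -> Eb6
C5 -> F5
G5 -> C6
A4 -> D5
C4 -> F4
C5 -> F5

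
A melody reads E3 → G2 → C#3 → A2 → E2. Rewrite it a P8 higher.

E3 up a perfect octave is E4.
G2 up a perfect octave is G3.
C#3: an octave up reaches C, and 12 semitones makes it C#4.
A2: an octave up reaches A, and 12 semitones makes it A3.
E2 up a perfect octave is E3.

E4 G3 C#4 A3 E3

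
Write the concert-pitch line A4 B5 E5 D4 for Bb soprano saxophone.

Written C4 sounds as Bb3 on the Bb soprano saxophone, so concert pitches are written a major second up.
A4 gives B4
B5 gives C#6
E5 gives F#5
D4 gives E4

B4 C#6 F#5 E4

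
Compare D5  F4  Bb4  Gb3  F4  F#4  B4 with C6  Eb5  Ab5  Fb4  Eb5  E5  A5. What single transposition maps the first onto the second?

up a minor seventh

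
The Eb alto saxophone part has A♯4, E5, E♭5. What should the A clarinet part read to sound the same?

E4 Bb4 Bbb4

First find concert pitch: the Eb alto saxophone sounds a major sixth below written, so A♯4 E5 E♭5 sounds C#4 G4 Gb4.
Then write for A clarinet: it sounds a minor third below written, so the part must be a minor third above concert.
C#4 → E4
G4 → Bb4
Gb4 → Bbb4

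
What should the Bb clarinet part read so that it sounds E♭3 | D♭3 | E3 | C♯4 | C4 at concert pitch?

F3 Eb3 F#3 D#4 D4

Written C4 sounds as Bb3 on the Bb clarinet, so concert pitches are written a major second up.
Eb3 → F3
Db3 → Eb3
E3 → F#3
C#4 → D#4
C4 → D4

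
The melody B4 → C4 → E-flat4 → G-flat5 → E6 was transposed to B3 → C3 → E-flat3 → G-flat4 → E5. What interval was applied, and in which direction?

down a perfect octave

From B4 to B3 is 8 letter names — an octave of some quality.
B3 to B4 is 12 semitones, which makes it a perfect octave; the second version is lower, so the direction is down.
Checking another pair — E6 → E5 — gives the same interval.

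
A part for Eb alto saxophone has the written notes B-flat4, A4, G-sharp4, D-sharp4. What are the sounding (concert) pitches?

The Eb alto saxophone sounds a major sixth below written, so transpose each written note down a major sixth.
Bb4 to Db4
A4 to C4
G#4 to B3
D#4 to F#3

Db4 C4 B3 F#3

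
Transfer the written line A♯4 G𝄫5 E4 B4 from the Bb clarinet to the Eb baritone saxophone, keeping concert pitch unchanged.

First find concert pitch: the Bb clarinet sounds a major second below written, so A♯4 G𝄫5 E4 B4 sounds G#4 Fbb5 D4 A4.
Then write for Eb baritone saxophone: it sounds a major thirteenth below written, so the part must be a major thirteenth above concert.
G#4 → E#6
Fbb5 → Dbb7
D4 → B5
A4 → F#6

E#6 Dbb7 B5 F#6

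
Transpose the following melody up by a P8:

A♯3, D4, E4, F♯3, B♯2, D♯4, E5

A#4 D5 E5 F#4 B#3 D#5 E6

A#3 to A#4
D4 to D5
E4 to E5
F#3 to F#4
B#2 to B#3
D#4 to D#5
E5 to E6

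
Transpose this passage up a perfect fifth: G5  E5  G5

D6 B5 D6

G5 up a perfect fifth is D6.
E5: a fifth up reaches B, and 7 semitones makes it B5.
G5: a fifth up reaches D, and 7 semitones makes it D6.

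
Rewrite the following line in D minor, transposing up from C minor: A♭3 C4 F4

Bb3 D4 G4

C minor to D minor up is a major second, so every note moves up by that interval.
Ab3 gives Bb3
C4 gives D4
F4 gives G4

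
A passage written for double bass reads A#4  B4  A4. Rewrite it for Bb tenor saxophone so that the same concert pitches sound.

B#4 C#5 B4

First find concert pitch: the double bass sounds a perfect octave below written, so A#4 B4 A4 sounds A#3 B3 A3.
Then write for Bb tenor saxophone: it sounds a major ninth below written, so the part must be a major ninth above concert.
A#3 → B#4
B3 → C#5
A3 → B4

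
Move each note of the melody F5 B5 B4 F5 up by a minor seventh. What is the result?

F5 → Eb6
B5 → A6
B4 → A5
F5 → Eb6

Eb6 A6 A5 Eb6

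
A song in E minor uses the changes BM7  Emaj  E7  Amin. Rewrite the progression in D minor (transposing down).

AM7 Dmaj D7 Gmin

E minor down to D minor is a major second; each chord root moves by that interval while the quality stays the same.
BM7: root B down a major second → A, giving AM7.
Emaj: root E down a major second → D, giving Dmaj.
E7: root E down a major second → D, giving D7.
Amin: root A down a major second → G, giving Gmin.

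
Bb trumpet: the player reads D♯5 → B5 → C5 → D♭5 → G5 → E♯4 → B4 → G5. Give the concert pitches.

C#5 A5 Bb4 Cb5 F5 D#4 A4 F5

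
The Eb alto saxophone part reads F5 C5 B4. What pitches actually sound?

Ab4 Eb4 D4

The Eb alto saxophone sounds a major sixth below written, so transpose each written note down a major sixth.
F5 gives Ab4
C5 gives Eb4
B4 gives D4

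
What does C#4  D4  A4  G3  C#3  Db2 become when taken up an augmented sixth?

C#4 becomes A##4
D4 becomes B#4
A4 becomes F##5
G3 becomes E#4
C#3 becomes A##3
Db2 becomes B2

A##4 B#4 F##5 E#4 A##3 B2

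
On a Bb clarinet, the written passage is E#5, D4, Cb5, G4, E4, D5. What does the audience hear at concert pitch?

D#5 C4 Bbb4 F4 D4 C5

The Bb clarinet sounds a major second below written, so transpose each written note down a major second.
E#5 → D#5
D4 → C4
Cb5 → Bbb4
G4 → F4
E4 → D4
D5 → C5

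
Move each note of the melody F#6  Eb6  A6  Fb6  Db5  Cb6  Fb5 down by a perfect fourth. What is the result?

C#6 Bb5 E6 Cb6 Ab4 Gb5 Cb5

F#6 -> C#6
Eb6 -> Bb5
A6 -> E6
Fb6 -> Cb6
Db5 -> Ab4
Cb6 -> Gb5
Fb5 -> Cb5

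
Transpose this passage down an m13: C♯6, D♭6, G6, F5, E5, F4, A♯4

E#4 F4 B4 A3 G#3 A2 C##3

C#6 → E#4
Db6 → F4
G6 → B4
F5 → A3
E5 → G#3
F4 → A2
A#4 → C##3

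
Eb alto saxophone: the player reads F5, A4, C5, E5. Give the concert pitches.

Written C4 on the Eb alto saxophone sounds as Eb3, a major sixth lower; apply that shift to every note.
F5 → Ab4
A4 → C4
C5 → Eb4
E5 → G4

Ab4 C4 Eb4 G4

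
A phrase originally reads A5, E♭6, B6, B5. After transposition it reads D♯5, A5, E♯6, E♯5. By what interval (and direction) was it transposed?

down a diminished fifth

Take the first pair: A5 → D#5. A to D spans 5 letter names, so the interval is some kind of fifth.
D#5 to A5 is 6 semitones, which makes it a diminished fifth; the second version is lower, so the direction is down.
Checking another pair — B5 → E#5 — gives the same interval.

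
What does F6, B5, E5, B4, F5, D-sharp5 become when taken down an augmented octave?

Fb5 Bb4 Eb4 Bb3 Fb4 D4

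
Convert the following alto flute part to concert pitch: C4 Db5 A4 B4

The alto flute sounds a perfect fourth below written, so transpose each written note down a perfect fourth.
C4 becomes G3
Db5 becomes Ab4
A4 becomes E4
B4 becomes F#4

G3 Ab4 E4 F#4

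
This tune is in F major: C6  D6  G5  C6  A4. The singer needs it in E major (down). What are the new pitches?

B5 C#6 F#5 B5 G#4

From F down to E is a minor second; apply that to each pitch.
C6 -> B5
D6 -> C#6
G5 -> F#5
C6 -> B5
A4 -> G#4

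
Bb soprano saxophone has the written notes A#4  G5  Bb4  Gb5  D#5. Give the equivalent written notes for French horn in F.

First find concert pitch: the Bb soprano saxophone sounds a major second below written, so A#4 G5 Bb4 Gb5 D#5 sounds G#4 F5 Ab4 Fb5 C#5.
Then write for French horn in F: it sounds a perfect fifth below written, so the part must be a perfect fifth above concert.
G#4 → D#5
F5 → C6
Ab4 → Eb5
Fb5 → Cb6
C#5 → G#5

D#5 C6 Eb5 Cb6 G#5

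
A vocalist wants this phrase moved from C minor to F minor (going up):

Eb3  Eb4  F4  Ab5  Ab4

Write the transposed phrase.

From C up to F is a perfect fourth; apply that to each pitch.
Eb3 to Ab3
Eb4 to Ab4
F4 to Bb4
Ab5 to Db6
Ab4 to Db5

Ab3 Ab4 Bb4 Db6 Db5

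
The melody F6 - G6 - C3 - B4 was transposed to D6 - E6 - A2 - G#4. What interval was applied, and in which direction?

down a minor third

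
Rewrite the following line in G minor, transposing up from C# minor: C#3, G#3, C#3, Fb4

G3 D4 G3 Cbb5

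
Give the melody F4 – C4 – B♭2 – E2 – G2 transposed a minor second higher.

F4 → Gb4
C4 → Db4
Bb2 → Cb3
E2 → F2
G2 → Ab2

Gb4 Db4 Cb3 F2 Ab2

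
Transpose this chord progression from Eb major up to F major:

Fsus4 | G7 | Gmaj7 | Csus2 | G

Gsus4 A7 Amaj7 Dsus2 A

Eb major up to F major is a major second; each chord root moves by that interval while the quality stays the same.
Fsus4: root F up a major second → G, giving Gsus4.
G7: root G up a major second → A, giving A7.
Gmaj7: root G up a major second → A, giving Amaj7.
Csus2: root C up a major second → D, giving Dsus2.
G: root G up a major second → A, giving A.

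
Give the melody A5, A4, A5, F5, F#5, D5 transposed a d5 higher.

Eb6 Eb5 Eb6 Cb6 C6 Ab5

A5 to Eb6
A4 to Eb5
A5 to Eb6
F5 to Cb6
F#5 to C6
D5 to Ab5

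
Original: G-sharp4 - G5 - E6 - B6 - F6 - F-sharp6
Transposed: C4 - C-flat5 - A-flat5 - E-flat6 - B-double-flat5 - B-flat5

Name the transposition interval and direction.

down an augmented fifth

From G#4 to C4 is 5 letter names — a fifth of some quality.
C4 to G#4 is 8 semitones, which makes it an augmented fifth; the second version is lower, so the direction is down.
Checking another pair — F#6 → Bb5 — gives the same interval.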